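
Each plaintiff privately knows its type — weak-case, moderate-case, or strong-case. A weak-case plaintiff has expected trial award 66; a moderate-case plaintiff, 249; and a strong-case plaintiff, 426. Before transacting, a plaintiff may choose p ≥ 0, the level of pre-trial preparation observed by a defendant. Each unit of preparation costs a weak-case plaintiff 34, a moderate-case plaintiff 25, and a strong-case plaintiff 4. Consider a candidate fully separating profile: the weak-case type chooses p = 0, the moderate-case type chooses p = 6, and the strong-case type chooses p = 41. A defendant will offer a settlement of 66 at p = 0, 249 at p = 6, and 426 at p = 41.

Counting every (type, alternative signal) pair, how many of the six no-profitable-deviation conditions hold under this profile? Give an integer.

Moderate-case (own payoff 249 − 25×6 = 99): to p=0 gives 66 → no gain ✓; to p=41 gives 426 − 25×41 = -599 → no gain ✓.
Strong-case (own payoff 426 − 4×41 = 262): to p=0 gives 66 → no gain ✓; to p=6 gives 249 − 4×6 = 225 → no gain ✓.
Weak-case (own payoff 66): to p=6 gives 249 − 34×6 = 45 → no gain ✓; to p=41 gives 426 − 34×41 = -968 → no gain ✓.
6 of the 6 constraints hold; this profile is a separating equilibrium.

6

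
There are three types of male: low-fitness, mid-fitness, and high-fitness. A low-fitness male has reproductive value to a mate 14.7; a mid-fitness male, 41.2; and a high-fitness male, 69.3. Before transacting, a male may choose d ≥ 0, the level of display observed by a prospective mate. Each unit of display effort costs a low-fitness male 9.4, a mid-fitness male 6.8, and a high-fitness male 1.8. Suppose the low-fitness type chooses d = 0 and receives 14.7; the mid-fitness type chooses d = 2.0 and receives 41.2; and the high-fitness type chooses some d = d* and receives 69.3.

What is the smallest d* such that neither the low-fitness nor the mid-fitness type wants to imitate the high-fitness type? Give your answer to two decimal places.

6.13

Low-fitness type (on-path payoff 14.7) won't mimic when 14.7 ≥ 69.3 − 9.4·d*, i.e. d* ≥ 5.81.
Mid-fitness type (on-path payoff 41.2 − 6.8×2.0 = 27.6) won't mimic when 27.6 ≥ 69.3 − 6.8·d*, i.e. d* ≥ 6.13.
Both must hold, so d* = max(5.81, 6.13) = 6.13. The mid-fitness type's constraint binds.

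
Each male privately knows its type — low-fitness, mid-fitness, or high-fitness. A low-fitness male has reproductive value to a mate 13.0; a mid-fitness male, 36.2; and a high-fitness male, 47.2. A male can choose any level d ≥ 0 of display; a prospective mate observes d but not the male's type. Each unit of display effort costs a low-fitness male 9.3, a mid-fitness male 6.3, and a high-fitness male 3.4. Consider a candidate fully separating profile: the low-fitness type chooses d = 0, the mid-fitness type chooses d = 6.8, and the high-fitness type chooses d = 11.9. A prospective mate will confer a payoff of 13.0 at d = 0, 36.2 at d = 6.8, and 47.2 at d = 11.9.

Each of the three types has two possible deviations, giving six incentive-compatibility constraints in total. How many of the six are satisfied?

3

Mid-fitness (own payoff 36.2 − 6.3×6.8 = -6.64): to d=0 gives 13.0 → profitable ✗; to d=11.9 gives 47.2 − 6.3×11.9 = -27.77 → no gain ✓.
Low-fitness (own payoff 13.0): to d=6.8 gives 36.2 − 9.3×6.8 = -27.04 → no gain ✓; to d=11.9 gives 47.2 − 9.3×11.9 = -63.47 → no gain ✓.
High-fitness (own payoff 47.2 − 3.4×11.9 = 6.74): to d=0 gives 13.0 → profitable ✗; to d=6.8 gives 36.2 − 3.4×6.8 = 13.08 → profitable ✗.
3 of the 6 constraints hold; not an equilibrium.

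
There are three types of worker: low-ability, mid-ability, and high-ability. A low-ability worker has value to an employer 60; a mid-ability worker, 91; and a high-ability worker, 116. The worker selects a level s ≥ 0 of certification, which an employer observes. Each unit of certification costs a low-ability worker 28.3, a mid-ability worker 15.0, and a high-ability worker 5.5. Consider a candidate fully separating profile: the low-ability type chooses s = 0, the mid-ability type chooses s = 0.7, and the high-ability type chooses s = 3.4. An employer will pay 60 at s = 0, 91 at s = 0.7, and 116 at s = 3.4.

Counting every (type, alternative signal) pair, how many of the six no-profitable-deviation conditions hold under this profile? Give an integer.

5

High-ability (own payoff 116 − 5.5×3.4 = 97.3): to s=0 gives 60 → no gain ✓; to s=0.7 gives 91 − 5.5×0.7 = 87.15 → no gain ✓.
Mid-ability (own payoff 91 − 15.0×0.7 = 80.5): to s=0 gives 60 → no gain ✓; to s=3.4 gives 116 − 15.0×3.4 = 65 → no gain ✓.
Low-ability (own payoff 60): to s=0.7 gives 91 − 28.3×0.7 = 71.19 → profitable ✗; to s=3.4 gives 116 − 28.3×3.4 = 19.78 → no gain ✓.
5 of the 6 constraints hold; not an equilibrium.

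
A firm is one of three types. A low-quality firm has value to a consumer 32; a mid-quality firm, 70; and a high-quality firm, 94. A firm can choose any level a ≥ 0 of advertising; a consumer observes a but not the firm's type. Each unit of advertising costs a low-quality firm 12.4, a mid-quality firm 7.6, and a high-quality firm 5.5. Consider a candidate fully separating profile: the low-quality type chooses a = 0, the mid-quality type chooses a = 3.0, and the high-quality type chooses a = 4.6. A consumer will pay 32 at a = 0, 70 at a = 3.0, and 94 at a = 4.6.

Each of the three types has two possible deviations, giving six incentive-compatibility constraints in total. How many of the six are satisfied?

Low-quality (own payoff 32): to a=3.0 gives 70 − 12.4×3.0 = 32.8 → profitable ✗; to a=4.6 gives 94 − 12.4×4.6 = 36.96 → profitable ✗.
Mid-quality (own payoff 70 − 7.6×3.0 = 47.2): to a=0 gives 32 → no gain ✓; to a=4.6 gives 94 − 7.6×4.6 = 59.04 → profitable ✗.
High-quality (own payoff 94 − 5.5×4.6 = 68.7): to a=0 gives 32 → no gain ✓; to a=3.0 gives 70 − 5.5×3.0 = 53.5 → no gain ✓.
3 of the 6 constraints hold; not an equilibrium.

3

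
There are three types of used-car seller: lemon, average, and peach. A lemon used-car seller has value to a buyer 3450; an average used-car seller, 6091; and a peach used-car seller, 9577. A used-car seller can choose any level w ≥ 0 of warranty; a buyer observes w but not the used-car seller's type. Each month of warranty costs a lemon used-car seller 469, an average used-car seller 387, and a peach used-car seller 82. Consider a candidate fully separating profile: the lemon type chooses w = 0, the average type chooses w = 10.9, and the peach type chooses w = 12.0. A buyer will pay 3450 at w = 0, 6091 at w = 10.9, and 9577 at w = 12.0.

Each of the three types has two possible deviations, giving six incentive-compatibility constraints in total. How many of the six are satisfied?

3

Peach (own payoff 9577 − 82×12.0 = 8593): to w=0 gives 3450 → no gain ✓; to w=10.9 gives 6091 − 82×10.9 = 5197.2 → no gain ✓.
Lemon (own payoff 3450): to w=10.9 gives 6091 − 469×10.9 = 978.9 → no gain ✓; to w=12.0 gives 9577 − 469×12.0 = 3949 → profitable ✗.
Average (own payoff 6091 − 387×10.9 = 1872.7): to w=0 gives 3450 → profitable ✗; to w=12.0 gives 9577 − 387×12.0 = 4933 → profitable ✗.
3 of the 6 constraints hold; not an equilibrium.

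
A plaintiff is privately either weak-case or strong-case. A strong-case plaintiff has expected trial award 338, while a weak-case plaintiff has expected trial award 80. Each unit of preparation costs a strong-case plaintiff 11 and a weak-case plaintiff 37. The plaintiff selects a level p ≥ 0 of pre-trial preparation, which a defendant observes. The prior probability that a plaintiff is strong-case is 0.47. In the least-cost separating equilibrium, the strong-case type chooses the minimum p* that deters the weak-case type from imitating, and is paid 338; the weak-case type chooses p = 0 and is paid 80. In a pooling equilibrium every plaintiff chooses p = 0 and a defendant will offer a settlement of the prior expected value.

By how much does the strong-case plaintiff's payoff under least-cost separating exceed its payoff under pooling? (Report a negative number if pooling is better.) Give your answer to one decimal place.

60.0

Least-cost separating signal: p* solves 80 = 338 − 37·p*, so p* = (338 − 80)/37 ≈ 6.9730.
Strong-case type's separating payoff: 338 − 11 × p* = 338 − 11 × (338 − 80)/37 = 338 − 2838/37 ≈ 261.297.
Pooling payoff: 0.47 × 338 + 0.53 × 80 = 201.26.
Difference: 261.297 − 201.26 = 60.037, i.e. 60.0 to one decimal place.
The strong-case type prefers to separate.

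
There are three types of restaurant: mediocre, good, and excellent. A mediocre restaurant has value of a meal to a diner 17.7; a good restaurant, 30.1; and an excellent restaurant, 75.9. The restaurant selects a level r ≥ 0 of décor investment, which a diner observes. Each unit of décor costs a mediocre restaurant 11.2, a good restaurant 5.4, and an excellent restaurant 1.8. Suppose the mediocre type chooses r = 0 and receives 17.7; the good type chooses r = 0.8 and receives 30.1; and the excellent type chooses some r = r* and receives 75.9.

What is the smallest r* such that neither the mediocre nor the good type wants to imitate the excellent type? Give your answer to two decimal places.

9.28

Good type (on-path payoff 30.1 − 5.4×0.8 = 25.78) won't mimic when 25.78 ≥ 75.9 − 5.4·r*, i.e. r* ≥ 9.28.
Mediocre type (on-path payoff 17.7) won't mimic when 17.7 ≥ 75.9 − 11.2·r*, i.e. r* ≥ 5.20.
Both must hold, so r* = max(5.20, 9.28) = 9.28. The good type's constraint binds.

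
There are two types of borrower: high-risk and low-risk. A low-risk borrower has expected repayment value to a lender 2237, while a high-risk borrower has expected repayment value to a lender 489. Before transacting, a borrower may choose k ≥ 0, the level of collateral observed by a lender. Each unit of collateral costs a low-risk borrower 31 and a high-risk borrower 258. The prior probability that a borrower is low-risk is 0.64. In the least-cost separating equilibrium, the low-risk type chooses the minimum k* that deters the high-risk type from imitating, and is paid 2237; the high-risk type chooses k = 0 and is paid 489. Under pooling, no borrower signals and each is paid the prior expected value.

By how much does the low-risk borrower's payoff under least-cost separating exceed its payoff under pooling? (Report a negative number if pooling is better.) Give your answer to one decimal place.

Least-cost separating signal: k* solves 489 = 2237 − 258·k*, so k* = (2237 − 489)/258 ≈ 6.7752.
Low-risk type's separating payoff: 2237 − 31 × k* = 2237 − 31 × (2237 − 489)/258 = 2237 − 54188/258 ≈ 2026.969.
Pooling payoff: 0.64 × 2237 + 0.36 × 489 = 1607.72.
Difference: 2026.969 − 1607.72 = 419.249, i.e. 419.2 to one decimal place.
The low-risk type prefers to separate.

419.2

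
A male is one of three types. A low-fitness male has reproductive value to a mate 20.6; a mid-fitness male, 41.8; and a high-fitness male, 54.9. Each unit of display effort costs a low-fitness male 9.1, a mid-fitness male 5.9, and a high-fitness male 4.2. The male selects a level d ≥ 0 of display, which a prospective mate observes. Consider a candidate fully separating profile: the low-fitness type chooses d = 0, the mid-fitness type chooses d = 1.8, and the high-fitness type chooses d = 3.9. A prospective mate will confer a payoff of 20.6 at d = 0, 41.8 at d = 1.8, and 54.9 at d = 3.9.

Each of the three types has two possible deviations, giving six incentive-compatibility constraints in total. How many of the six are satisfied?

4

Low-fitness (own payoff 20.6): to d=1.8 gives 41.8 − 9.1×1.8 = 25.42 → profitable ✗; to d=3.9 gives 54.9 − 9.1×3.9 = 19.41 → no gain ✓.
High-fitness (own payoff 54.9 − 4.2×3.9 = 38.52): to d=0 gives 20.6 → no gain ✓; to d=1.8 gives 41.8 − 4.2×1.8 = 34.24 → no gain ✓.
Mid-fitness (own payoff 41.8 − 5.9×1.8 = 31.18): to d=0 gives 20.6 → no gain ✓; to d=3.9 gives 54.9 − 5.9×3.9 = 31.89 → profitable ✗.
4 of the 6 constraints hold; not an equilibrium.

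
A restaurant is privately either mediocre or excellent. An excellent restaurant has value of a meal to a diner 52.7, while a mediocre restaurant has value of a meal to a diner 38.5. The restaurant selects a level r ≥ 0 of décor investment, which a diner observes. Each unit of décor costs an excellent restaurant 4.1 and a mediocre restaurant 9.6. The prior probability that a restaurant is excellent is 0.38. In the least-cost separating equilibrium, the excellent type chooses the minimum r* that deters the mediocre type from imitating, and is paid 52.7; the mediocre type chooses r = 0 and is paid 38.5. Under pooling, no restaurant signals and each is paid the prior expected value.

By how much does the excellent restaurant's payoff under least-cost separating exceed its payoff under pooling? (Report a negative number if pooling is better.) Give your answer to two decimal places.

Least-cost separating signal: r* solves 38.5 = 52.7 − 9.6·r*, so r* = (52.7 − 38.5)/9.6 ≈ 1.4792.
Excellent type's separating payoff: 52.7 − 4.1 × r* = 52.7 − 4.1 × (52.7 − 38.5)/9.6 = 52.7 − 58.22/9.6 ≈ 46.6354.
Pooling payoff: 0.38 × 52.7 + 0.62 × 38.5 = 43.896.
Difference: 46.6354 − 43.896 = 2.7394, i.e. 2.74 to two decimal places.
The excellent type prefers to separate.

2.74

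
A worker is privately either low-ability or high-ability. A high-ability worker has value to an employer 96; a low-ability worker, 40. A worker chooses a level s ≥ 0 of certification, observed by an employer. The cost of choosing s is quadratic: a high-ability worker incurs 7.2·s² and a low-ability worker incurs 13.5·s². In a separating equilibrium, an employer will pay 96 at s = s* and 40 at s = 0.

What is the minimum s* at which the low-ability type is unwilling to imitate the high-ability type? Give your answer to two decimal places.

2.04

The low-ability type at s = 0 receives 40; imitating at s* yields 96 − 13.5·s*².
Indifference: 40 = 96 − 13.5·s*², so s*² = (96 − 40) / 13.5 ≈ 4.1481.
s* = √4.1481 ≈ 2.04.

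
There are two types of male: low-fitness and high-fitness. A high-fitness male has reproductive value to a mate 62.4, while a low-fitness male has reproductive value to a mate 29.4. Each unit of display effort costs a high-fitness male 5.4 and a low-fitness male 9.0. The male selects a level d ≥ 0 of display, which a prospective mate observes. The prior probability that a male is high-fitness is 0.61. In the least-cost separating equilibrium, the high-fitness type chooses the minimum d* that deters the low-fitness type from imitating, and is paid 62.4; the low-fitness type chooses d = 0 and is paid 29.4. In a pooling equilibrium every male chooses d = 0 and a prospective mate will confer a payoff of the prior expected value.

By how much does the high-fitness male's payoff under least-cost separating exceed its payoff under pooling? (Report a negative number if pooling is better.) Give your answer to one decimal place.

-6.9

Least-cost separating signal: d* solves 29.4 = 62.4 − 9.0·d*, so d* = (62.4 − 29.4)/9.0 ≈ 3.6667.
High-fitness type's separating payoff: 62.4 − 5.4 × d* = 62.4 − 5.4 × (62.4 − 29.4)/9.0 = 62.4 − 178.2/9.0 = 42.6.
Pooling payoff: 0.61 × 62.4 + 0.39 × 29.4 = 49.53.
Difference: 42.6 − 49.53 = -6.93, i.e. -6.9 to one decimal place.
The high-fitness type would prefer the pooling outcome.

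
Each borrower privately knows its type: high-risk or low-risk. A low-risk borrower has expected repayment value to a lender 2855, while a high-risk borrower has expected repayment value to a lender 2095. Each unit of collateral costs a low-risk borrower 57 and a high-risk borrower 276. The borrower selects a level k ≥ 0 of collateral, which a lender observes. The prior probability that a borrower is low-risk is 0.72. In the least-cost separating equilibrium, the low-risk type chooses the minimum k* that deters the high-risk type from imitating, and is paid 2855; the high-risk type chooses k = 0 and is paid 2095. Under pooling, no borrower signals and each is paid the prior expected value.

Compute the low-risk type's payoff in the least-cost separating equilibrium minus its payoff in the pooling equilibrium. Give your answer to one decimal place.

Least-cost separating signal: k* solves 2095 = 2855 − 276·k*, so k* = (2855 − 2095)/276 ≈ 2.7536.
Low-risk type's separating payoff: 2855 − 57 × k* = 2855 − 57 × (2855 − 2095)/276 = 2855 − 43320/276 ≈ 2698.043.
Pooling payoff: 0.72 × 2855 + 0.28 × 2095 = 2642.2.
Difference: 2698.043 − 2642.2 = 55.843, i.e. 55.8 to one decimal place.
The low-risk type prefers to separate.

55.8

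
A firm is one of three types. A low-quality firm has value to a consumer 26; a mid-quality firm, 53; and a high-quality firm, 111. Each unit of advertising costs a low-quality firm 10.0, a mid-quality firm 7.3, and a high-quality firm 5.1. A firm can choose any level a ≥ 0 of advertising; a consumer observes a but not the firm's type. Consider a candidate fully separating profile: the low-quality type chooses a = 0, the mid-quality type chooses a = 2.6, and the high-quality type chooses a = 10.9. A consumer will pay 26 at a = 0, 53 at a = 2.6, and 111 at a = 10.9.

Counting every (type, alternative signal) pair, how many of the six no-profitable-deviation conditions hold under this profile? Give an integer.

Low-quality (own payoff 26): to a=2.6 gives 53 − 10.0×2.6 = 27 → profitable ✗; to a=10.9 gives 111 − 10.0×10.9 = 2 → no gain ✓.
High-quality (own payoff 111 − 5.1×10.9 = 55.41): to a=0 gives 26 → no gain ✓; to a=2.6 gives 53 − 5.1×2.6 = 39.74 → no gain ✓.
Mid-quality (own payoff 53 − 7.3×2.6 = 34.02): to a=0 gives 26 → no gain ✓; to a=10.9 gives 111 − 7.3×10.9 = 31.43 → no gain ✓.
5 of the 6 constraints hold; not an equilibrium.

5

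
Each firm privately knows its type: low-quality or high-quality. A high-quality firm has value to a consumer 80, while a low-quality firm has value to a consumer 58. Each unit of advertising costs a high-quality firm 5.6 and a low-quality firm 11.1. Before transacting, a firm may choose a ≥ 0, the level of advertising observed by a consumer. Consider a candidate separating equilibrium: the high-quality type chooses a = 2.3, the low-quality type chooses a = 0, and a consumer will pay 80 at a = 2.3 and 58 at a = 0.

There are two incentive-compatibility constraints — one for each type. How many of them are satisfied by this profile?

2

High-quality type: signal → 80 − 5.6 × 2.3 = 67.12; deviate to 0 → 58. IC holds (67.12 ≥ 58).
Low-quality type: stay at 0 → 58; mimic → 80 − 11.1 × 2.3 = 54.47. IC holds (58 ≥ 54.47).
2 of 2 constraints hold, so this is a separating equilibrium.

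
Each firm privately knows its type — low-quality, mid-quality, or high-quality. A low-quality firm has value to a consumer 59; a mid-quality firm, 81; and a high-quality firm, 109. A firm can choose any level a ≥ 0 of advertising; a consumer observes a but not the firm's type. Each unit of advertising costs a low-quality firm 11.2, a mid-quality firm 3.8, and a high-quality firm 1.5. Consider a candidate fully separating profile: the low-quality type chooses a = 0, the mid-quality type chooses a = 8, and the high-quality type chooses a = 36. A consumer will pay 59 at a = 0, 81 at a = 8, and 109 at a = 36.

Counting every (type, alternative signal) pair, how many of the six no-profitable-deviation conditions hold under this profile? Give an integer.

High-quality (own payoff 109 − 1.5×36 = 55): to a=0 gives 59 → profitable ✗; to a=8 gives 81 − 1.5×8 = 69 → profitable ✗.
Low-quality (own payoff 59): to a=8 gives 81 − 11.2×8 = -8.6 → no gain ✓; to a=36 gives 109 − 11.2×36 = -294.2 → no gain ✓.
Mid-quality (own payoff 81 − 3.8×8 = 50.6): to a=0 gives 59 → profitable ✗; to a=36 gives 109 − 3.8×36 = -27.8 → no gain ✓.
3 of the 6 constraints hold; not an equilibrium.

3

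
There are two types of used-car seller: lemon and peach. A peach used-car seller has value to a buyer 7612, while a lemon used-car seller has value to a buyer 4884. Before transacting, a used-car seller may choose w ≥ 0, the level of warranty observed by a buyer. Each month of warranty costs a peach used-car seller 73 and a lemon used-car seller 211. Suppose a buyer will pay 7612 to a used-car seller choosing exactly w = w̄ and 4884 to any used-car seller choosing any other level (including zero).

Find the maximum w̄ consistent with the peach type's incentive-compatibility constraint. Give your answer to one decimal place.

37.4

Choosing w̄ yields the peach type 7612 − 73·w̄; choosing zero yields 4884.
The peach type is indifferent at 7612 − 73·w̄ = 4884, i.e. w̄ = (7612 − 4884) / 73 ≈ 37.4.
For any w̄ above 37.4 the peach type would rather pool at zero, so separation collapses.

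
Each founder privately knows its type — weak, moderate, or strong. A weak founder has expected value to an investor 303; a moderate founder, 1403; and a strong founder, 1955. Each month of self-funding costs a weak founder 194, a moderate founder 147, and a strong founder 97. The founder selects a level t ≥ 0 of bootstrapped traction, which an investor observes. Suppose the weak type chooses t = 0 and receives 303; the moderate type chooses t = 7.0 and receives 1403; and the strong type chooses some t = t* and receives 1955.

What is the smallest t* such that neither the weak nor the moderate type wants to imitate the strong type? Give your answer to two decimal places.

10.76

Moderate type (on-path payoff 1403 − 147×7.0 = 374) won't mimic when 374 ≥ 1955 − 147·t*, i.e. t* ≥ 10.76.
Weak type (on-path payoff 303) won't mimic when 303 ≥ 1955 − 194·t*, i.e. t* ≥ 8.52.
Both must hold, so t* = max(8.52, 10.76) = 10.76. The moderate type's constraint binds.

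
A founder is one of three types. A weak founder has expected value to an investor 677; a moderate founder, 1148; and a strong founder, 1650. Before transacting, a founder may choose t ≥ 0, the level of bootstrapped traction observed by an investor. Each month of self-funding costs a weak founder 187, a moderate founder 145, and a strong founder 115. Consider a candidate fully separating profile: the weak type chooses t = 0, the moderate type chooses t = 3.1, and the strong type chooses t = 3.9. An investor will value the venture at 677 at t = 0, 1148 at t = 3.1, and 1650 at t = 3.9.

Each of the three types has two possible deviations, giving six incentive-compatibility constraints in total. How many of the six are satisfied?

4

Strong (own payoff 1650 − 115×3.9 = 1201.5): to t=0 gives 677 → no gain ✓; to t=3.1 gives 1148 − 115×3.1 = 791.5 → no gain ✓.
Weak (own payoff 677): to t=3.1 gives 1148 − 187×3.1 = 568.3 → no gain ✓; to t=3.9 gives 1650 − 187×3.9 = 920.7 → profitable ✗.
Moderate (own payoff 1148 − 145×3.1 = 698.5): to t=0 gives 677 → no gain ✓; to t=3.9 gives 1650 − 145×3.9 = 1084.5 → profitable ✗.
4 of the 6 constraints hold; not an equilibrium.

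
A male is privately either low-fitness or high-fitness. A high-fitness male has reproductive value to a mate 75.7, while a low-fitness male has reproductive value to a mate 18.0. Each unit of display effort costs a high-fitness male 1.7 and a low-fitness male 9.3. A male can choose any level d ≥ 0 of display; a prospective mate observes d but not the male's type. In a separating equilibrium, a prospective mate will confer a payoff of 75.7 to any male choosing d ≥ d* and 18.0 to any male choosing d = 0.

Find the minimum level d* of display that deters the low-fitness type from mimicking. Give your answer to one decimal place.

6.2

A low-fitness male choosing d = 0 receives 18.0.
Imitating at d* instead would pay 75.7 at cost 9.3·d*, netting 75.7 − 9.3·d*.
Indifference: 18.0 = 75.7 − 9.3·d*, so d* = (75.7 − 18.0) / 9.3 ≈ 6.2.
At d* the low-fitness type's incentive constraint just binds; the high-fitness type strictly prefers d* since its per-unit cost is lower.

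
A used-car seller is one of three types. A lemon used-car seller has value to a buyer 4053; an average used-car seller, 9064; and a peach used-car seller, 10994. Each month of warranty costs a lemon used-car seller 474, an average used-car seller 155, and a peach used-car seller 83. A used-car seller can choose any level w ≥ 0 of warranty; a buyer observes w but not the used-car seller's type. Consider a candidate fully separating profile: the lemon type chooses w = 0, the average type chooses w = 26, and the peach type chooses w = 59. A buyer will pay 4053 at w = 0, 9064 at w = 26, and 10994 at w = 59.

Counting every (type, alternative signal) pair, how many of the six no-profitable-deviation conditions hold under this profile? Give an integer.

5

Peach (own payoff 10994 − 83×59 = 6097): to w=0 gives 4053 → no gain ✓; to w=26 gives 9064 − 83×26 = 6906 → profitable ✗.
Lemon (own payoff 4053): to w=26 gives 9064 − 474×26 = -3260 → no gain ✓; to w=59 gives 10994 − 474×59 = -16972 → no gain ✓.
Average (own payoff 9064 − 155×26 = 5034): to w=0 gives 4053 → no gain ✓; to w=59 gives 10994 − 155×59 = 1849 → no gain ✓.
5 of the 6 constraints hold; not an equilibrium.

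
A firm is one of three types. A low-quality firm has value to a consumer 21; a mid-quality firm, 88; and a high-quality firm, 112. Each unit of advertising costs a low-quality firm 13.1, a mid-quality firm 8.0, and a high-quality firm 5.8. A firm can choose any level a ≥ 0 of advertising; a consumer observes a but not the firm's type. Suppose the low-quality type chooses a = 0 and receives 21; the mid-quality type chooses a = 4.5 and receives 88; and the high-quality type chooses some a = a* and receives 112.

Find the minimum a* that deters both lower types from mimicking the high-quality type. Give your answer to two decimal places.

7.50

Mid-quality type (on-path payoff 88 − 8.0×4.5 = 52) won't mimic when 52 ≥ 112 − 8.0·a*, i.e. a* ≥ 7.50.
Low-quality type (on-path payoff 21) won't mimic when 21 ≥ 112 − 13.1·a*, i.e. a* ≥ 6.95.
Both must hold, so a* = max(6.95, 7.50) = 7.50. The mid-quality type's constraint binds.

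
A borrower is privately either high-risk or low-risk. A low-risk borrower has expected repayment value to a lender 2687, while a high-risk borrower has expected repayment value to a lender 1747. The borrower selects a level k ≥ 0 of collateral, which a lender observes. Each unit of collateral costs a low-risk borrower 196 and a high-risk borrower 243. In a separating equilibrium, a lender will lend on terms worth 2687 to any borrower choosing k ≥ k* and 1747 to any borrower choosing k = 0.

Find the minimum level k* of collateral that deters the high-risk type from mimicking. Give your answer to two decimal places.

3.87

A high-risk borrower choosing k = 0 receives 1747.
Imitating at k* instead would pay 2687 at cost 243·k*, netting 2687 − 243·k*.
Indifference: 1747 = 2687 − 243·k*, so k* = (2687 − 1747) / 243 ≈ 3.87.
This is the high-risk type's binding incentive-compatibility constraint; any k ≥ 3.87 sustains separation on that side.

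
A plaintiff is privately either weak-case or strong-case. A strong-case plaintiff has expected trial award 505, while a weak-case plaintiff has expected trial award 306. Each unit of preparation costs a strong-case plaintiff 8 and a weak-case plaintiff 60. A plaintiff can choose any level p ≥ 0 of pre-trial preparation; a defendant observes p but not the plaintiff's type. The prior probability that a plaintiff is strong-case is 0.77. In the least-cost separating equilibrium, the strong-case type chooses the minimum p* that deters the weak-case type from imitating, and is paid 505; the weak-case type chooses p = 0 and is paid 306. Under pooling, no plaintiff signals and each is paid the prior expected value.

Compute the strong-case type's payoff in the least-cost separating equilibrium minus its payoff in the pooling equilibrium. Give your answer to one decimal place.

Least-cost separating signal: p* solves 306 = 505 − 60·p*, so p* = (505 − 306)/60 ≈ 3.3167.
Strong-case type's separating payoff: 505 − 8 × p* = 505 − 8 × (505 − 306)/60 = 505 − 1592/60 ≈ 478.467.
Pooling payoff: 0.77 × 505 + 0.23 × 306 = 459.23.
Difference: 478.467 − 459.23 = 19.237, i.e. 19.2 to one decimal place.
The strong-case type prefers to separate.

19.2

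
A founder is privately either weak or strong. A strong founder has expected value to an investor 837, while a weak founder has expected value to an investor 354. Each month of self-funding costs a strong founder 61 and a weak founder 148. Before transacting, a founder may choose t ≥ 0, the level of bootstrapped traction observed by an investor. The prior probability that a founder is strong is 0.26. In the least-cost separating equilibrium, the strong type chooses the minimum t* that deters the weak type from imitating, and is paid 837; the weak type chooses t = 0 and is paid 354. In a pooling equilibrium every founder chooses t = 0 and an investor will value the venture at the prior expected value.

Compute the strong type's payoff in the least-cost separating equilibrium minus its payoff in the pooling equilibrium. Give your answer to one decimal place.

Least-cost separating signal: t* solves 354 = 837 − 148·t*, so t* = (837 − 354)/148 ≈ 3.2635.
Strong type's separating payoff: 837 − 61 × t* = 837 − 61 × (837 − 354)/148 = 837 − 29463/148 ≈ 637.926.
Pooling payoff: 0.26 × 837 + 0.74 × 354 = 479.58.
Difference: 637.926 − 479.58 = 158.346, i.e. 158.3 to one decimal place.
The strong type prefers to separate.

158.3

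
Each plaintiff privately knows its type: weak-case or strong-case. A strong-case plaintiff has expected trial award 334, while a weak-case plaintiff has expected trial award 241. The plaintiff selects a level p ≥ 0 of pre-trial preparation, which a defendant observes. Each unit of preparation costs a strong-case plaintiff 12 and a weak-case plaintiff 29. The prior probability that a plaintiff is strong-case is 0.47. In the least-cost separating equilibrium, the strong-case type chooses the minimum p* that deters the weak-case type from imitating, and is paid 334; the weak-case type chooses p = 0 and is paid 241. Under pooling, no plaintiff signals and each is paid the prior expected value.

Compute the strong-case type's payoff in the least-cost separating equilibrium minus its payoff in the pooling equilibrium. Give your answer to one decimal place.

Least-cost separating signal: p* solves 241 = 334 − 29·p*, so p* = (334 − 241)/29 ≈ 3.2069.
Strong-case type's separating payoff: 334 − 12 × p* = 334 − 12 × (334 − 241)/29 = 334 − 1116/29 ≈ 295.517.
Pooling payoff: 0.47 × 334 + 0.53 × 241 = 284.71.
Difference: 295.517 − 284.71 = 10.807, i.e. 10.8 to one decimal place.
The strong-case type prefers to separate.

10.8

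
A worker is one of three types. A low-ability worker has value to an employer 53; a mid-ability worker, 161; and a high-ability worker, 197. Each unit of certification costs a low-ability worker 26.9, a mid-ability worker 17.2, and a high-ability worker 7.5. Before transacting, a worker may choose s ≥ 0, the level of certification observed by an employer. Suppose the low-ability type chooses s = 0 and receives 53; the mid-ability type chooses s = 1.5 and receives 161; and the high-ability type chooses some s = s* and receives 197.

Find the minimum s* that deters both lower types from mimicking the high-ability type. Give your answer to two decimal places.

Low-ability type (on-path payoff 53) won't mimic when 53 ≥ 197 − 26.9·s*, i.e. s* ≥ 5.35.
Mid-ability type (on-path payoff 161 − 17.2×1.5 = 135.2) won't mimic when 135.2 ≥ 197 − 17.2·s*, i.e. s* ≥ 3.59.
Both must hold, so s* = max(5.35, 3.59) = 5.35. The low-ability type's constraint binds.

5.35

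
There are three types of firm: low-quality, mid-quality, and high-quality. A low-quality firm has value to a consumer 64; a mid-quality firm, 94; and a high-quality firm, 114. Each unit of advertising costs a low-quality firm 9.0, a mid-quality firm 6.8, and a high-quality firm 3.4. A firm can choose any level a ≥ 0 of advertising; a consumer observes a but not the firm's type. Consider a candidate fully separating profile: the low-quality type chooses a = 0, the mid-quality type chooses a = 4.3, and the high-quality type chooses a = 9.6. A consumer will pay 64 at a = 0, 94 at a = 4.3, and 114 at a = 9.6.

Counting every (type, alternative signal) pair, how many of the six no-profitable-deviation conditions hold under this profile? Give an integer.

6

Low-quality (own payoff 64): to a=4.3 gives 94 − 9.0×4.3 = 55.3 → no gain ✓; to a=9.6 gives 114 − 9.0×9.6 = 27.6 → no gain ✓.
Mid-quality (own payoff 94 − 6.8×4.3 = 64.76): to a=0 gives 64 → no gain ✓; to a=9.6 gives 114 − 6.8×9.6 = 48.72 → no gain ✓.
High-quality (own payoff 114 − 3.4×9.6 = 81.36): to a=0 gives 64 → no gain ✓; to a=4.3 gives 94 − 3.4×4.3 = 79.38 → no gain ✓.
6 of the 6 constraints hold; this profile is a separating equilibrium.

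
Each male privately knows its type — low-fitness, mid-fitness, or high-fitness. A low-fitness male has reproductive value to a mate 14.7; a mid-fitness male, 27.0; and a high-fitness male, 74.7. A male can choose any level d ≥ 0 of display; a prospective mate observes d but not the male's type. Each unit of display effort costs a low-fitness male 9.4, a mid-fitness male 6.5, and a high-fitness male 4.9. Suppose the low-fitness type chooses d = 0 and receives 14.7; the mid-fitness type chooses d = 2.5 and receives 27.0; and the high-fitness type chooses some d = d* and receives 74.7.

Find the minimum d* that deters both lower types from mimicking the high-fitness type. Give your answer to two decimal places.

Low-fitness type (on-path payoff 14.7) won't mimic when 14.7 ≥ 74.7 − 9.4·d*, i.e. d* ≥ 6.38.
Mid-fitness type (on-path payoff 27.0 − 6.5×2.5 = 10.75) won't mimic when 10.75 ≥ 74.7 − 6.5·d*, i.e. d* ≥ 9.84.
Both must hold, so d* = max(6.38, 9.84) = 9.84. The mid-fitness type's constraint binds.

9.84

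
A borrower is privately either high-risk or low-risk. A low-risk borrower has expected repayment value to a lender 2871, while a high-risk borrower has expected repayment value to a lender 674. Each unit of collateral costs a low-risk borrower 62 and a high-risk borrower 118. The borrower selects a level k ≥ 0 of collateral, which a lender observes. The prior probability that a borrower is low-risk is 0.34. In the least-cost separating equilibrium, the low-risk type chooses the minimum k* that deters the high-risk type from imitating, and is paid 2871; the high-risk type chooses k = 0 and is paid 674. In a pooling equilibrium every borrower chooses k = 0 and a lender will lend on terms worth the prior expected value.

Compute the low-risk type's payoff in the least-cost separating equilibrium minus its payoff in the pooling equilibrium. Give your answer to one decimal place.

295.7

Least-cost separating signal: k* solves 674 = 2871 − 118·k*, so k* = (2871 − 674)/118 ≈ 18.6186.
Low-risk type's separating payoff: 2871 − 62 × k* = 2871 − 62 × (2871 − 674)/118 = 2871 − 136214/118 ≈ 1716.644.
Pooling payoff: 0.34 × 2871 + 0.66 × 674 = 1420.98.
Difference: 1716.644 − 1420.98 = 295.664, i.e. 295.7 to one decimal place.
The low-risk type prefers to separate.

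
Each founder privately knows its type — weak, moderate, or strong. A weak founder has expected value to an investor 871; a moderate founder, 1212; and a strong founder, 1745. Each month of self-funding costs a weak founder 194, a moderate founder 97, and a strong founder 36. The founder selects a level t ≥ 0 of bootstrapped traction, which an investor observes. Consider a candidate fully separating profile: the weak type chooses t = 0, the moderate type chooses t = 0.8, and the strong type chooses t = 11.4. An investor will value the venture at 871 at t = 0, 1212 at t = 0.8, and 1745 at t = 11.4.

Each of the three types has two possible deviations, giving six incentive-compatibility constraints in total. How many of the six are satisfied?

5

Strong (own payoff 1745 − 36×11.4 = 1334.6): to t=0 gives 871 → no gain ✓; to t=0.8 gives 1212 − 36×0.8 = 1183.2 → no gain ✓.
Weak (own payoff 871): to t=0.8 gives 1212 − 194×0.8 = 1056.8 → profitable ✗; to t=11.4 gives 1745 − 194×11.4 = -466.6 → no gain ✓.
Moderate (own payoff 1212 − 97×0.8 = 1134.4): to t=0 gives 871 → no gain ✓; to t=11.4 gives 1745 − 97×11.4 = 639.2 → no gain ✓.
5 of the 6 constraints hold; not an equilibrium.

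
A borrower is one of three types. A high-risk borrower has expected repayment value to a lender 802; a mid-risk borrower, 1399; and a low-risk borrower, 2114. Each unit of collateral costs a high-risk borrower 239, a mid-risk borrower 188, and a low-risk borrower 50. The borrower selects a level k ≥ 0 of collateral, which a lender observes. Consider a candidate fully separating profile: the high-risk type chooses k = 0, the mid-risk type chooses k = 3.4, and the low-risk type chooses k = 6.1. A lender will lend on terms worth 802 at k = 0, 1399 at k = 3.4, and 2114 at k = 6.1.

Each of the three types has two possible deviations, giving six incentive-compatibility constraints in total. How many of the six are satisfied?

4

Low-risk (own payoff 2114 − 50×6.1 = 1809): to k=0 gives 802 → no gain ✓; to k=3.4 gives 1399 − 50×3.4 = 1229 → no gain ✓.
Mid-risk (own payoff 1399 − 188×3.4 = 759.8): to k=0 gives 802 → profitable ✗; to k=6.1 gives 2114 − 188×6.1 = 967.2 → profitable ✗.
High-risk (own payoff 802): to k=3.4 gives 1399 − 239×3.4 = 586.4 → no gain ✓; to k=6.1 gives 2114 − 239×6.1 = 656.1 → no gain ✓.
4 of the 6 constraints hold; not an equilibrium.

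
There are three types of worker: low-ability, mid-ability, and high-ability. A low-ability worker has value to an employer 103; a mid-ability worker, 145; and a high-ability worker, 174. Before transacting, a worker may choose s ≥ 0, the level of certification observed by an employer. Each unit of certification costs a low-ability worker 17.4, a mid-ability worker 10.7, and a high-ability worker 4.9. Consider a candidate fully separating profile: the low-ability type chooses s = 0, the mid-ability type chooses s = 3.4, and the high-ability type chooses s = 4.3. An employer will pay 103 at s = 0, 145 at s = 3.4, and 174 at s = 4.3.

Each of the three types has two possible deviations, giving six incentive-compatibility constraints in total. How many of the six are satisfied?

5

Low-ability (own payoff 103): to s=3.4 gives 145 − 17.4×3.4 = 85.84 → no gain ✓; to s=4.3 gives 174 − 17.4×4.3 = 99.18 → no gain ✓.
High-ability (own payoff 174 − 4.9×4.3 = 152.93): to s=0 gives 103 → no gain ✓; to s=3.4 gives 145 − 4.9×3.4 = 128.34 → no gain ✓.
Mid-ability (own payoff 145 − 10.7×3.4 = 108.62): to s=0 gives 103 → no gain ✓; to s=4.3 gives 174 − 10.7×4.3 = 127.99 → profitable ✗.
5 of the 6 constraints hold; not an equilibrium.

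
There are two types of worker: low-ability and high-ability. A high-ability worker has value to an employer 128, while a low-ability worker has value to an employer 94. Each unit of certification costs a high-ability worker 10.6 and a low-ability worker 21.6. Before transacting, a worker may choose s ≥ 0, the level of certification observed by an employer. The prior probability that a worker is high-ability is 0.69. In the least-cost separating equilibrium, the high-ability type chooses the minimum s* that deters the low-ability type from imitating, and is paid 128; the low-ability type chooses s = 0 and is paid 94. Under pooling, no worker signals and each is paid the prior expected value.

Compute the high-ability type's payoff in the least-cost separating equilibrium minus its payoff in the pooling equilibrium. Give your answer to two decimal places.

-6.15

Least-cost separating signal: s* solves 94 = 128 − 21.6·s*, so s* = (128 − 94)/21.6 ≈ 1.5741.
High-ability type's separating payoff: 128 − 10.6 × s* = 128 − 10.6 × (128 − 94)/21.6 = 128 − 360.4/21.6 ≈ 111.3148.
Pooling payoff: 0.69 × 128 + 0.31 × 94 = 117.46.
Difference: 111.3148 − 117.46 = -6.1452, i.e. -6.15 to two decimal places.
The high-ability type would prefer the pooling outcome.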